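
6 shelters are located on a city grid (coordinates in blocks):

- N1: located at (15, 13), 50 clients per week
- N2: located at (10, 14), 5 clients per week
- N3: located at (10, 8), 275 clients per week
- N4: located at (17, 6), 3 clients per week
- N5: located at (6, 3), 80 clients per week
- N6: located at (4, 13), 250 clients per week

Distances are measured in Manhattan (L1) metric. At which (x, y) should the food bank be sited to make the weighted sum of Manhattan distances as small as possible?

Manhattan distance separates: Σwᵢ(|x−xᵢ|+|y−yᵢ|) = Σwᵢ|x−xᵢ| + Σwᵢ|y−yᵢ|, so x and y are optimised independently as 1-D weighted medians.
Total weight W = 663; half = 331.5.
x-coordinate, sorted with cumulative weight:
  x=4 (N6, w=250) cum 250
  x=6 (N5, w=80) cum 330
  x=10 (N2, w=5) cum 335  ← median
  x=10 (N3, w=275) cum 610
  x=15 (N1, w=50) cum 660
  x=17 (N4, w=3) cum 663
⇒ x* = 10
y-coordinate, sorted with cumulative weight:
  y=3 (N5, w=80) cum 80
  y=6 (N4, w=3) cum 83
  y=8 (N3, w=275) cum 358  ← median
  y=13 (N1, w=50) cum 408
  y=13 (N6, w=250) cum 658
  y=14 (N2, w=5) cum 663
⇒ y* = 8

(10, 8)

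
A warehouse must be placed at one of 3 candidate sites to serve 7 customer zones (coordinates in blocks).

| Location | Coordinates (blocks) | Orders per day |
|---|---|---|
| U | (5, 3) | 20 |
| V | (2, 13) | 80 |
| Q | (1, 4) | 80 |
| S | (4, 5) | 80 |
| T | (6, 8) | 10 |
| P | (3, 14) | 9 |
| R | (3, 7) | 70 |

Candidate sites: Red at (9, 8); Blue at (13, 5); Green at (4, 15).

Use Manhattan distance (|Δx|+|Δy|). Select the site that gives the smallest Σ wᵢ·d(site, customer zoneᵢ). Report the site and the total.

Green, total 3238 blocks

Total weighted distance at each candidate:
  Red (9, 8): total = 3368
  Blue (13, 5): total = 4591
  Green (4, 15): total = 3238
Minimum is at Green with total 3238 blocks.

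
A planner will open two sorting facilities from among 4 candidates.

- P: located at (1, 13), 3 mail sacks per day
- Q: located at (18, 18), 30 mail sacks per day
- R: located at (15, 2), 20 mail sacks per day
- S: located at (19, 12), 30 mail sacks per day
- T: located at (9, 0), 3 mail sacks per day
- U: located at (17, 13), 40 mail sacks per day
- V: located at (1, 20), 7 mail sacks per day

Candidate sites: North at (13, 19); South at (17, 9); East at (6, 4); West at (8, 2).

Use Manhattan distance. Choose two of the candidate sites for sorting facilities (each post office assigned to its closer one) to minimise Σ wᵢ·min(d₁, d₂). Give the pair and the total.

Evaluate every pair (each demand assigned to the nearer of the two):
  {North, South}: total = 866
  {South, West}: total = 988
  {South, East}: total = 1000
  {North, West}: total = 1264
  {North, East}: total = 1344
  {East, West}: total = 2548
Best pair: {North, South} with total 866.

{North, South}, total 866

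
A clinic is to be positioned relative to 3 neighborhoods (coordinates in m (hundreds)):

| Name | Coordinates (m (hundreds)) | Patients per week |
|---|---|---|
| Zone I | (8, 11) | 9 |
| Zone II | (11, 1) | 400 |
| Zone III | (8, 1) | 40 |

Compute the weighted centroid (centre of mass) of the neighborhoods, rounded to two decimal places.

(10.67, 1.20)

The minimiser of Σwᵢ‖p−pᵢ‖² is the weighted centroid p* = (Σwᵢpᵢ)/(Σwᵢ).
Σwᵢ = 449.
Σwᵢxᵢ = 9·8 + 400·11 + 40·8 = 4792.
Σwᵢyᵢ = 9·11 + 400·1 + 40·1 = 539.
x* = 4792/449 = 10.67, y* = 539/449 = 1.20.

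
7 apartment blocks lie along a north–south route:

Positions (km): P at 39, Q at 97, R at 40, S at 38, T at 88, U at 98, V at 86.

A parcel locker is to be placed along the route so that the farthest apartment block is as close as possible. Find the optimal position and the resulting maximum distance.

The 1-center on a line is the midpoint of the two extreme points: leftmost at 38, rightmost at 98.
Optimal location = (38 + 98)/2 = 68; maximum distance = (98 − 38)/2 = 30.

location 68, max distance 30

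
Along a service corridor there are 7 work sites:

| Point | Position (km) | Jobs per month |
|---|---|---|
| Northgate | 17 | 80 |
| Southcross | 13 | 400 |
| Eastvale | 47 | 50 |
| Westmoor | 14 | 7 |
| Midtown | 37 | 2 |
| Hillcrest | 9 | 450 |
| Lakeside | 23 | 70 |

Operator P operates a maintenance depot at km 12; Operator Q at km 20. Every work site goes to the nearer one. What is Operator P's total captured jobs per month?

The indifferent point is the midpoint (12+20)/2 = 16; work sites left of it (closer to Operator P at 12) go to Operator P, those right go to Operator Q.
  Hillcrest at 9 (w=450) → Operator P
  Southcross at 13 (w=400) → Operator P
  Westmoor at 14 (w=7) → Operator P
  Northgate at 17 (w=80) → Operator Q
  Lakeside at 23 (w=70) → Operator Q
  Midtown at 37 (w=2) → Operator Q
  Eastvale at 47 (w=50) → Operator Q
Operator P captures 857; Operator Q captures 202.

857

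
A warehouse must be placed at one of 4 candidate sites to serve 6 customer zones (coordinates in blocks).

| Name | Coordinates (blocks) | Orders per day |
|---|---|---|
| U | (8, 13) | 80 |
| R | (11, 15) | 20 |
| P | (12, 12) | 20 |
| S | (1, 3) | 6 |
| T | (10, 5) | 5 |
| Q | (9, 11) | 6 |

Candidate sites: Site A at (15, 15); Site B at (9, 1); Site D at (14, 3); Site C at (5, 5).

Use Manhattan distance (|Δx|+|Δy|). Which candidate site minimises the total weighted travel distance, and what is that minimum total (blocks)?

Site A, total 1211 blocks

Total weighted distance at each candidate:
  Site A (15, 15): total = 1211
  Site B (9, 1): total = 1785
  Site D (14, 3): total = 1986
  Site C (5, 5): total = 1601
Minimum is at Site A with total 1211 blocks.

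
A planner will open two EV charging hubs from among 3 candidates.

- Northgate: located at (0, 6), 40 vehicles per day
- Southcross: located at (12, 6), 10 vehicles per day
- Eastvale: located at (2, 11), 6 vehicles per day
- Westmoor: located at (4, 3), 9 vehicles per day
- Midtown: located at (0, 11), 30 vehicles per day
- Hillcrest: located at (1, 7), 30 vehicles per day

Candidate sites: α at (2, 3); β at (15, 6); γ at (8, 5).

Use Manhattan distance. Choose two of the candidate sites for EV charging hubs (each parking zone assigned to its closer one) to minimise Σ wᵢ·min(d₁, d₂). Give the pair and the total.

Evaluate every pair (each demand assigned to the nearer of the two):
  {α, β}: total = 746
  {α, γ}: total = 766
  {β, γ}: total = 1206
Best pair: {α, β} with total 746.

{α, β}, total 746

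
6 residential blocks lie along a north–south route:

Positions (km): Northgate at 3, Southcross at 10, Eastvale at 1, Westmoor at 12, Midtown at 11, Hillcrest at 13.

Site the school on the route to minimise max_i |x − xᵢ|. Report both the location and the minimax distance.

location 7, max distance 6

The 1-center on a line is the midpoint of the two extreme points: leftmost at 1, rightmost at 13.
Optimal location = (1 + 13)/2 = 7; maximum distance = (13 − 1)/2 = 6.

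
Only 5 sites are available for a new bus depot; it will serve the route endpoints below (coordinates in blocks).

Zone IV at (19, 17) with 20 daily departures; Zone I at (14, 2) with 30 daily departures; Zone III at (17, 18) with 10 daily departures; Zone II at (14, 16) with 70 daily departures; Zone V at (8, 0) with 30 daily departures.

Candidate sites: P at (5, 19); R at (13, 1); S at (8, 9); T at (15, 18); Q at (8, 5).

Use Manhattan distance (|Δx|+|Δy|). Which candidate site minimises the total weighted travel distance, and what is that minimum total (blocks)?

Total weighted distance at each candidate:
  P (5, 19): total = 2730
  R (13, 1): total = 2010
  S (8, 9): total = 2130
  T (15, 18): total = 1590
  Q (8, 5): total = 2290
Minimum is at T with total 1590 blocks.

T, total 1590 blocks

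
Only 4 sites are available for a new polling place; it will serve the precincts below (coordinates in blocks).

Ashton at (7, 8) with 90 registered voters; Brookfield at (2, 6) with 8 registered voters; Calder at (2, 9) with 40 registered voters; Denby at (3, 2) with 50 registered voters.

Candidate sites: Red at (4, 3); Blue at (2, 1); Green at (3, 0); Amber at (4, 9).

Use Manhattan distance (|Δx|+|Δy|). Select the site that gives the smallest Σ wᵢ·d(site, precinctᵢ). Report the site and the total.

Total weighted distance at each candidate:
  Red (4, 3): total = 1180
  Blue (2, 1): total = 1540
  Green (3, 0): total = 1636
  Amber (4, 9): total = 880
Minimum is at Amber with total 880 blocks.

Amber, total 880 blocks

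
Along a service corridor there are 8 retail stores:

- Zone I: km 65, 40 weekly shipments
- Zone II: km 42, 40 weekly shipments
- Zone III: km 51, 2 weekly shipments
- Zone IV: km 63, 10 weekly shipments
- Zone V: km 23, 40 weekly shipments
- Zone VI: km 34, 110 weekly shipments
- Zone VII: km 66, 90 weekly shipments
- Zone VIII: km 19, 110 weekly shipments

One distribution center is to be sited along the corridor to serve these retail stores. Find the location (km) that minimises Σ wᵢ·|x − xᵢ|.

For a sum of weighted absolute distances on a line, the optimum is the weighted median (not the mean). Total weight W = 442; half-weight = 221.
Sort by position and accumulate weight:
  km 19 (Zone VIII, w=110) → cum 110
  km 23 (Zone V, w=40) → cum 150
  km 34 (Zone VI, w=110) → cum 260  ≥ 221 → median here
  km 42 (Zone II, w=40) → cum 300
  km 51 (Zone III, w=2) → cum 302
  km 63 (Zone IV, w=10) → cum 312
  km 65 (Zone I, w=40) → cum 352
  km 66 (Zone VII, w=90) → cum 442
Optimal location: km 34.

x = 34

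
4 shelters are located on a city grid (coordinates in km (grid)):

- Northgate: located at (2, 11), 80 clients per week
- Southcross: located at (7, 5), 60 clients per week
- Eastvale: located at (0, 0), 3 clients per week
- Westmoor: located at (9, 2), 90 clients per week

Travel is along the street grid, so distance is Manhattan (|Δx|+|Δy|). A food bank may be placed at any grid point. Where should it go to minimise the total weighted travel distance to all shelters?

Manhattan distance separates: Σwᵢ(|x−xᵢ|+|y−yᵢ|) = Σwᵢ|x−xᵢ| + Σwᵢ|y−yᵢ|, so x and y are optimised independently as 1-D weighted medians.
Total weight W = 233; half = 116.5.
x-coordinate, sorted with cumulative weight:
  x=0 (Eastvale, w=3) cum 3
  x=2 (Northgate, w=80) cum 83
  x=7 (Southcross, w=60) cum 143  ← median
  x=9 (Westmoor, w=90) cum 233
⇒ x* = 7
y-coordinate, sorted with cumulative weight:
  y=0 (Eastvale, w=3) cum 3
  y=2 (Westmoor, w=90) cum 93
  y=5 (Southcross, w=60) cum 153  ← median
  y=11 (Northgate, w=80) cum 233
⇒ y* = 5

(7, 5)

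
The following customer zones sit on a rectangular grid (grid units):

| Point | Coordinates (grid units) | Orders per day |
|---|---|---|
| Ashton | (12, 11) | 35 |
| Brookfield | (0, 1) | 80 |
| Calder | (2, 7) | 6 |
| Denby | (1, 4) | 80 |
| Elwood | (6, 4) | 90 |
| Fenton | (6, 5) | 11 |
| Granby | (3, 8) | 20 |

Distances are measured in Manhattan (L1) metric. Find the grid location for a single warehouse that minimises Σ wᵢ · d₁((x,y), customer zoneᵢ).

(2, 4)

Manhattan distance separates: Σwᵢ(|x−xᵢ|+|y−yᵢ|) = Σwᵢ|x−xᵢ| + Σwᵢ|y−yᵢ|, so x and y are optimised independently as 1-D weighted medians.
Total weight W = 322; half = 161.
x-coordinate, sorted with cumulative weight:
  x=0 (Brookfield, w=80) cum 80
  x=1 (Denby, w=80) cum 160
  x=2 (Calder, w=6) cum 166  ← median
  x=3 (Granby, w=20) cum 186
  x=6 (Elwood, w=90) cum 276
  x=6 (Fenton, w=11) cum 287
  x=12 (Ashton, w=35) cum 322
⇒ x* = 2
y-coordinate, sorted with cumulative weight:
  y=1 (Brookfield, w=80) cum 80
  y=4 (Denby, w=80) cum 160
  y=4 (Elwood, w=90) cum 250  ← median
  y=5 (Fenton, w=11) cum 261
  y=7 (Calder, w=6) cum 267
  y=8 (Granby, w=20) cum 287
  y=11 (Ashton, w=35) cum 322
⇒ y* = 4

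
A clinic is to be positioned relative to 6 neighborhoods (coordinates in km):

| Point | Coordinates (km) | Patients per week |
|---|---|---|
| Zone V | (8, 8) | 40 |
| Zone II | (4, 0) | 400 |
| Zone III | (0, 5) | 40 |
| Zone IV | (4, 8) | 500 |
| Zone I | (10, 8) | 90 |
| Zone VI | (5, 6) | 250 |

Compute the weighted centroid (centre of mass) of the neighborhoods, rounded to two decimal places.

(4.60, 5.11)

The minimiser of Σwᵢ‖p−pᵢ‖² is the weighted centroid p* = (Σwᵢpᵢ)/(Σwᵢ).
Σwᵢ = 1320.
Σwᵢxᵢ = 40·8 + 400·4 + 40·0 + 500·4 + 90·10 + 250·5 = 6070.
Σwᵢyᵢ = 40·8 + 400·0 + 40·5 + 500·8 + 90·8 + 250·6 = 6740.
x* = 6070/1320 = 4.60, y* = 6740/1320 = 5.11.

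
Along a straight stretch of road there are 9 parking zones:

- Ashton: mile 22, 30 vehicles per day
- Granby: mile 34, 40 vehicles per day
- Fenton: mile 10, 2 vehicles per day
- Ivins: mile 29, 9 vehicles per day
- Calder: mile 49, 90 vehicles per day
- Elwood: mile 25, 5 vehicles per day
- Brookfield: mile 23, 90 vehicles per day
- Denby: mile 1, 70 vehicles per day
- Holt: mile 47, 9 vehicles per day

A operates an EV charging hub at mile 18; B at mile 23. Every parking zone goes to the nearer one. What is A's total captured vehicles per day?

The indifferent point is the midpoint (18+23)/2 = 20.5; parking zones left of it (closer to A at 18) go to A, those right go to B.
  Denby at 1 (w=70) → A
  Fenton at 10 (w=2) → A
  Ashton at 22 (w=30) → B
  Brookfield at 23 (w=90) → B
  Elwood at 25 (w=5) → B
  Ivins at 29 (w=9) → B
  Granby at 34 (w=40) → B
  Holt at 47 (w=9) → B
  Calder at 49 (w=90) → B
A captures 72; B captures 273.

72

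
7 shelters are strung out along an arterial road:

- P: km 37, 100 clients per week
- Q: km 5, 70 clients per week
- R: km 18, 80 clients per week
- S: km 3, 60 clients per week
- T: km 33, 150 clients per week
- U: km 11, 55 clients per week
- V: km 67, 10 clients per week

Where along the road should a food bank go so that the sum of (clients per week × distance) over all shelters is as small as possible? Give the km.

For a sum of weighted absolute distances on a line, the optimum is the weighted median (not the mean). Total weight W = 525; half-weight = 262.5.
Sort by position and accumulate weight:
  km 3 (S, w=60) → cum 60
  km 5 (Q, w=70) → cum 130
  km 11 (U, w=55) → cum 185
  km 18 (R, w=80) → cum 265  ≥ 262.5 → median here
  km 33 (T, w=150) → cum 415
  km 37 (P, w=100) → cum 515
  km 67 (V, w=10) → cum 525
Optimal location: km 18.

x = 18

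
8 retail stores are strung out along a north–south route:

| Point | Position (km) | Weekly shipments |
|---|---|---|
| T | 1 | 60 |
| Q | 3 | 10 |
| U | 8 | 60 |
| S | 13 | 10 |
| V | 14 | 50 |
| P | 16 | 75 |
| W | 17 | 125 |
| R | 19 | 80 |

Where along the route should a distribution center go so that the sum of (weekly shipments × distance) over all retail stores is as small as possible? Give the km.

For a sum of weighted absolute distances on a line, the optimum is the weighted median (not the mean). Total weight W = 470; half-weight = 235.
Sort by position and accumulate weight:
  km 1 (T, w=60) → cum 60
  km 3 (Q, w=10) → cum 70
  km 8 (U, w=60) → cum 130
  km 13 (S, w=10) → cum 140
  km 14 (V, w=50) → cum 190
  km 16 (P, w=75) → cum 265  ≥ 235 → median here
  km 17 (W, w=125) → cum 390
  km 19 (R, w=80) → cum 470
Optimal location: km 16.

x = 16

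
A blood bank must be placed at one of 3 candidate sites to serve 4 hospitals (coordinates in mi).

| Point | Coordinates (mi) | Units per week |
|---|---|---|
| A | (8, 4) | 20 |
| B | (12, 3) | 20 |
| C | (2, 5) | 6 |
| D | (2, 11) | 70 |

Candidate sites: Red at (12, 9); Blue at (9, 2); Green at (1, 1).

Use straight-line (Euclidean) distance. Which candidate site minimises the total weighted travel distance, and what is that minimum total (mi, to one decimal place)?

Blue, total 951.8 mi

Total weighted distance at each candidate:
  Red (12, 9): total = 1026.5
  Blue (9, 2): total = 951.8
  Green (1, 1): total = 1104.2
Minimum is at Blue with total 951.8 mi.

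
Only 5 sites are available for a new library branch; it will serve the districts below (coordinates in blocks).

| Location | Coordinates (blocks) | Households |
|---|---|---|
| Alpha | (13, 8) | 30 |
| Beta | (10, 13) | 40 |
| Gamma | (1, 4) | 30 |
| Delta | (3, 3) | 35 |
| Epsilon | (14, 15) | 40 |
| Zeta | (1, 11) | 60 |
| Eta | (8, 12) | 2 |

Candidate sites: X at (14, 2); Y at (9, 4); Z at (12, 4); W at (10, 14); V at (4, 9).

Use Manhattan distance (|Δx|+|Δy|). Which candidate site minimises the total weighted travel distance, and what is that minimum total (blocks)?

V, total 2139 blocks

Total weighted distance at each candidate:
  X (14, 2): total = 3552
  Y (9, 4): total = 2683
  Z (12, 4): total = 2894
  W (10, 14): total = 2438
  V (4, 9): total = 2139
Minimum is at V with total 2139 blocks.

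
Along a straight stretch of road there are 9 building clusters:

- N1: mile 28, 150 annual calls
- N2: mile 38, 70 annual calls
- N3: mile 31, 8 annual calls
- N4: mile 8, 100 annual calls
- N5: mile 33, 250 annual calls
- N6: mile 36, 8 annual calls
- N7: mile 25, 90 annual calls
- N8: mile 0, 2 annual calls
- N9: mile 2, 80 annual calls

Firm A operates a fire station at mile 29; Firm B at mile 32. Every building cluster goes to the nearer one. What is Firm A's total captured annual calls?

The indifferent point is the midpoint (29+32)/2 = 30.5; building clusters left of it (closer to Firm A at 29) go to Firm A, those right go to Firm B.
  N8 at 0 (w=2) → Firm A
  N9 at 2 (w=80) → Firm A
  N4 at 8 (w=100) → Firm A
  N7 at 25 (w=90) → Firm A
  N1 at 28 (w=150) → Firm A
  N3 at 31 (w=8) → Firm B
  N5 at 33 (w=250) → Firm B
  N6 at 36 (w=8) → Firm B
  N2 at 38 (w=70) → Firm B
Firm A captures 422; Firm B captures 336.

422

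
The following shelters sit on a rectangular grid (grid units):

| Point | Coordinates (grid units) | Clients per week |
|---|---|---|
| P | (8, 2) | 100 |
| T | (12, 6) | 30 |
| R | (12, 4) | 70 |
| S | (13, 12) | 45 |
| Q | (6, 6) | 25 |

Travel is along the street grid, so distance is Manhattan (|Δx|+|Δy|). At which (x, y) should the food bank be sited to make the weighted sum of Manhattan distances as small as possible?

(12, 4)

Manhattan distance separates: Σwᵢ(|x−xᵢ|+|y−yᵢ|) = Σwᵢ|x−xᵢ| + Σwᵢ|y−yᵢ|, so x and y are optimised independently as 1-D weighted medians.
Total weight W = 270; half = 135.
x-coordinate, sorted with cumulative weight:
  x=6 (Q, w=25) cum 25
  x=8 (P, w=100) cum 125
  x=12 (T, w=30) cum 155  ← median
  x=12 (R, w=70) cum 225
  x=13 (S, w=45) cum 270
⇒ x* = 12
y-coordinate, sorted with cumulative weight:
  y=2 (P, w=100) cum 100
  y=4 (R, w=70) cum 170  ← median
  y=6 (T, w=30) cum 200
  y=6 (Q, w=25) cum 225
  y=12 (S, w=45) cum 270
⇒ y* = 4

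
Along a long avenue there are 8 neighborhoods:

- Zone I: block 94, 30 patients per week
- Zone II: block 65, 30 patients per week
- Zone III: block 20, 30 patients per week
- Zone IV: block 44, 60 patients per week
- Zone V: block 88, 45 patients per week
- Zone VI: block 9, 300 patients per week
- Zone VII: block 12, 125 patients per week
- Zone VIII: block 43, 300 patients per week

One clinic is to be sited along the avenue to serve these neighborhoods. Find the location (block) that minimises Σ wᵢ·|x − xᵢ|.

For a sum of weighted absolute distances on a line, the optimum is the weighted median (not the mean). Total weight W = 920; half-weight = 460.
Sort by position and accumulate weight:
  block 9 (Zone VI, w=300) → cum 300
  block 12 (Zone VII, w=125) → cum 425
  block 20 (Zone III, w=30) → cum 455
  block 43 (Zone VIII, w=300) → cum 755  ≥ 460 → median here
  block 44 (Zone IV, w=60) → cum 815
  block 65 (Zone II, w=30) → cum 845
  block 88 (Zone V, w=45) → cum 890
  block 94 (Zone I, w=30) → cum 920
Optimal location: block 43.

x = 43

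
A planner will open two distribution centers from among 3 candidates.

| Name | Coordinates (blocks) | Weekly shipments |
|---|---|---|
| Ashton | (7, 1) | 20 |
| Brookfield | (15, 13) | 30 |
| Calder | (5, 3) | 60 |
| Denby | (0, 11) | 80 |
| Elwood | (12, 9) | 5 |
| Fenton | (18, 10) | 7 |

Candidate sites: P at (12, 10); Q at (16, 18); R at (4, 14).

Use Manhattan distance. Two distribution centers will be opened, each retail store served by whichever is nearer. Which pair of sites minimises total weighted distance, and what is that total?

{P, R}, total 1787

Evaluate every pair (each demand assigned to the nearer of the two):
  {P, R}: total = 1787
  {Q, R}: total = 1915
  {P, Q}: total = 2387
Best pair: {P, R} with total 1787.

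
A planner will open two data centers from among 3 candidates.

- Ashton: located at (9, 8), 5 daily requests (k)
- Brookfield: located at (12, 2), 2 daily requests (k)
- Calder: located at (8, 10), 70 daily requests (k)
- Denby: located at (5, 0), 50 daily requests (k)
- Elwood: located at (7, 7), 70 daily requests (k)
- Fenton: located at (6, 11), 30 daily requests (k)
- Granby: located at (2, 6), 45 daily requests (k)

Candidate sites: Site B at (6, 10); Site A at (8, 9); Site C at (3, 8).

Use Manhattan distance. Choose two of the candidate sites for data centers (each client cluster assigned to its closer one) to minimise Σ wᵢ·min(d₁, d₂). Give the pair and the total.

Evaluate every pair (each demand assigned to the nearer of the two):
  {Site A, Site C}: total = 1067
  {Site B, Site C}: total = 1138
  {Site B, Site A}: total = 1252
Best pair: {Site A, Site C} with total 1067.

{Site A, Site C}, total 1067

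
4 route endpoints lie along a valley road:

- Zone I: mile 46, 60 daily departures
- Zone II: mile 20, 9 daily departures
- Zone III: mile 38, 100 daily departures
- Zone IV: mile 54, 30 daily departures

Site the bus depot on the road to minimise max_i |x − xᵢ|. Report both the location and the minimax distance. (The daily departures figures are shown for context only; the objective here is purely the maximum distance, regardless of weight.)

The 1-center on a line is the midpoint of the two extreme points: leftmost at 20, rightmost at 54.
Optimal location = (20 + 54)/2 = 37; maximum distance = (54 − 20)/2 = 17.

location 37, max distance 17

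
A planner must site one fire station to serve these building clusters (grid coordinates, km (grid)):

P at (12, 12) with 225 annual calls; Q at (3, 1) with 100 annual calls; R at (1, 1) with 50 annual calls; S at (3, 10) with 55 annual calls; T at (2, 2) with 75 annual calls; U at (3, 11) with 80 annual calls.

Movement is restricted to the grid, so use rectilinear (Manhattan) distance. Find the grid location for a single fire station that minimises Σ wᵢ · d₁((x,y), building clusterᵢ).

(3, 11)

Manhattan distance separates: Σwᵢ(|x−xᵢ|+|y−yᵢ|) = Σwᵢ|x−xᵢ| + Σwᵢ|y−yᵢ|, so x and y are optimised independently as 1-D weighted medians.
Total weight W = 585; half = 292.5.
x-coordinate, sorted with cumulative weight:
  x=1 (R, w=50) cum 50
  x=2 (T, w=75) cum 125
  x=3 (Q, w=100) cum 225
  x=3 (S, w=55) cum 280
  x=3 (U, w=80) cum 360  ← median
  x=12 (P, w=225) cum 585
⇒ x* = 3
y-coordinate, sorted with cumulative weight:
  y=1 (Q, w=100) cum 100
  y=1 (R, w=50) cum 150
  y=2 (T, w=75) cum 225
  y=10 (S, w=55) cum 280
  y=11 (U, w=80) cum 360  ← median
  y=12 (P, w=225) cum 585
⇒ y* = 11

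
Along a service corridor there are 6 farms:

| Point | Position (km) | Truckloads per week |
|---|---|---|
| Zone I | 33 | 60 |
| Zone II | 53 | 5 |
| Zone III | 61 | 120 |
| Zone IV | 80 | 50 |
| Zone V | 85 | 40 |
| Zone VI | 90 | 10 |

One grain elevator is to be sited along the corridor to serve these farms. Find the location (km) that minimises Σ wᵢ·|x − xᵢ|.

x = 61

For a sum of weighted absolute distances on a line, the optimum is the weighted median (not the mean). Total weight W = 285; half-weight = 142.5.
Sort by position and accumulate weight:
  km 33 (Zone I, w=60) → cum 60
  km 53 (Zone II, w=5) → cum 65
  km 61 (Zone III, w=120) → cum 185  ≥ 142.5 → median here
  km 80 (Zone IV, w=50) → cum 235
  km 85 (Zone V, w=40) → cum 275
  km 90 (Zone VI, w=10) → cum 285
Optimal location: km 61.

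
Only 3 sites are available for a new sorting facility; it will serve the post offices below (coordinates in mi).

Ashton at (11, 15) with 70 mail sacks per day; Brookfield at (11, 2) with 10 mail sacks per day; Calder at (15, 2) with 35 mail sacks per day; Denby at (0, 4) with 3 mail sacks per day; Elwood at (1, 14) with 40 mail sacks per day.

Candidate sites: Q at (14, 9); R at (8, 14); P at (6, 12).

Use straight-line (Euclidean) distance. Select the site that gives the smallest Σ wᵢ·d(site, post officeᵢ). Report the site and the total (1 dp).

R, total 1149.7 mi

Total weighted distance at each candidate:
  Q (14, 9): total = 1395.0
  R (8, 14): total = 1149.7
  P (6, 12): total = 1236.3
Minimum is at R with total 1149.7 mi.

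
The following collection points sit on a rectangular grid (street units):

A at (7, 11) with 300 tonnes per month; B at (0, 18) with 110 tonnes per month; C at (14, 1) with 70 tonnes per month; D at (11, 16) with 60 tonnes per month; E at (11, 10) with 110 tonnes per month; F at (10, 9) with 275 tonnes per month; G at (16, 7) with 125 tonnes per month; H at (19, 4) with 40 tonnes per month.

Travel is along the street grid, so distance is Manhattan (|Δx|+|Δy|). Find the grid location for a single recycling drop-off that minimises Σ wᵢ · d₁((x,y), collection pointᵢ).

Manhattan distance separates: Σwᵢ(|x−xᵢ|+|y−yᵢ|) = Σwᵢ|x−xᵢ| + Σwᵢ|y−yᵢ|, so x and y are optimised independently as 1-D weighted medians.
Total weight W = 1090; half = 545.
x-coordinate, sorted with cumulative weight:
  x=0 (B, w=110) cum 110
  x=7 (A, w=300) cum 410
  x=10 (F, w=275) cum 685  ← median
  x=11 (D, w=60) cum 745
  x=11 (E, w=110) cum 855
  x=14 (C, w=70) cum 925
  x=16 (G, w=125) cum 1050
  x=19 (H, w=40) cum 1090
⇒ x* = 10
y-coordinate, sorted with cumulative weight:
  y=1 (C, w=70) cum 70
  y=4 (H, w=40) cum 110
  y=7 (G, w=125) cum 235
  y=9 (F, w=275) cum 510
  y=10 (E, w=110) cum 620  ← median
  y=11 (A, w=300) cum 920
  y=16 (D, w=60) cum 980
  y=18 (B, w=110) cum 1090
⇒ y* = 10

(10, 10)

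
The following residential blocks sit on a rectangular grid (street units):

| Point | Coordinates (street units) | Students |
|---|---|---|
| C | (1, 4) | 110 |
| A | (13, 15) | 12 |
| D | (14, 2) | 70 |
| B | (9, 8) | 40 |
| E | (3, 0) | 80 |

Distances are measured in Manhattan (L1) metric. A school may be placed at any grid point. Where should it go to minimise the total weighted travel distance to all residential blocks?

Manhattan distance separates: Σwᵢ(|x−xᵢ|+|y−yᵢ|) = Σwᵢ|x−xᵢ| + Σwᵢ|y−yᵢ|, so x and y are optimised independently as 1-D weighted medians.
Total weight W = 312; half = 156.
x-coordinate, sorted with cumulative weight:
  x=1 (C, w=110) cum 110
  x=3 (E, w=80) cum 190  ← median
  x=9 (B, w=40) cum 230
  x=13 (A, w=12) cum 242
  x=14 (D, w=70) cum 312
⇒ x* = 3
y-coordinate, sorted with cumulative weight:
  y=0 (E, w=80) cum 80
  y=2 (D, w=70) cum 150
  y=4 (C, w=110) cum 260  ← median
  y=8 (B, w=40) cum 300
  y=15 (A, w=12) cum 312
⇒ y* = 4

(3, 4)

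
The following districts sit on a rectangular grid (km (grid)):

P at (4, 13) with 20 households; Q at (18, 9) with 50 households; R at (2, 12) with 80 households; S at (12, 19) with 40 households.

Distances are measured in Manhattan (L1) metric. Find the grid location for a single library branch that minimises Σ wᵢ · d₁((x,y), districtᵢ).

Manhattan distance separates: Σwᵢ(|x−xᵢ|+|y−yᵢ|) = Σwᵢ|x−xᵢ| + Σwᵢ|y−yᵢ|, so x and y are optimised independently as 1-D weighted medians.
Total weight W = 190; half = 95.
x-coordinate, sorted with cumulative weight:
  x=2 (R, w=80) cum 80
  x=4 (P, w=20) cum 100  ← median
  x=12 (S, w=40) cum 140
  x=18 (Q, w=50) cum 190
⇒ x* = 4
y-coordinate, sorted with cumulative weight:
  y=9 (Q, w=50) cum 50
  y=12 (R, w=80) cum 130  ← median
  y=13 (P, w=20) cum 150
  y=19 (S, w=40) cum 190
⇒ y* = 12

(4, 12)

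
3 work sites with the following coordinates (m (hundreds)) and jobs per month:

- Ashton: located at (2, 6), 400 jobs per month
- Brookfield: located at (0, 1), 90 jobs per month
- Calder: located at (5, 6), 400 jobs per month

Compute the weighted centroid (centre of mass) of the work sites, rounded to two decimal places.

The minimiser of Σwᵢ‖p−pᵢ‖² is the weighted centroid p* = (Σwᵢpᵢ)/(Σwᵢ).
Σwᵢ = 890.
Σwᵢxᵢ = 400·2 + 90·0 + 400·5 = 2800.
Σwᵢyᵢ = 400·6 + 90·1 + 400·6 = 4890.
x* = 2800/890 = 3.15, y* = 4890/890 = 5.49.

(3.15, 5.49)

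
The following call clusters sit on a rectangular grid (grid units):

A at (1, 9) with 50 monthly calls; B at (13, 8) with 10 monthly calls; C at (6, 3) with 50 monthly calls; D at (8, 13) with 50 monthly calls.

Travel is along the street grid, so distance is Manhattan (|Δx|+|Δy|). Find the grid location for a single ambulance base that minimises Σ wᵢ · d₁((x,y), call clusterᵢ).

(6, 9)

Manhattan distance separates: Σwᵢ(|x−xᵢ|+|y−yᵢ|) = Σwᵢ|x−xᵢ| + Σwᵢ|y−yᵢ|, so x and y are optimised independently as 1-D weighted medians.
Total weight W = 160; half = 80.
x-coordinate, sorted with cumulative weight:
  x=1 (A, w=50) cum 50
  x=6 (C, w=50) cum 100  ← median
  x=8 (D, w=50) cum 150
  x=13 (B, w=10) cum 160
⇒ x* = 6
y-coordinate, sorted with cumulative weight:
  y=3 (C, w=50) cum 50
  y=8 (B, w=10) cum 60
  y=9 (A, w=50) cum 110  ← median
  y=13 (D, w=50) cum 160
⇒ y* = 9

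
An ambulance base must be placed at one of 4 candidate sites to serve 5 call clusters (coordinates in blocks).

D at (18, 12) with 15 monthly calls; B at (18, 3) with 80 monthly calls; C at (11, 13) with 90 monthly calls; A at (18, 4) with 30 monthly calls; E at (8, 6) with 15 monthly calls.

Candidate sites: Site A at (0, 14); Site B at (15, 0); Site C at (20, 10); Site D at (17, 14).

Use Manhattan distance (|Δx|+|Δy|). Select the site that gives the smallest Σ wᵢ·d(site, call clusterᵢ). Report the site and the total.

Site D, total 2220 blocks

Total weighted distance at each candidate:
  Site A (0, 14): total = 4780
  Site B (15, 0): total = 2640
  Site C (20, 10): total = 2340
  Site D (17, 14): total = 2220
Minimum is at Site D with total 2220 blocks.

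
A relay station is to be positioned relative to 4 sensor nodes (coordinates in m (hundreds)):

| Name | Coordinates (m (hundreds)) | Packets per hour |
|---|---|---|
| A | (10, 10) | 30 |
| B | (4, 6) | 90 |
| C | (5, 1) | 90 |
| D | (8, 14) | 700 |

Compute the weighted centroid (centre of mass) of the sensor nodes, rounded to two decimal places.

(7.37, 11.79)

The minimiser of Σwᵢ‖p−pᵢ‖² is the weighted centroid p* = (Σwᵢpᵢ)/(Σwᵢ).
Σwᵢ = 910.
Σwᵢxᵢ = 30·10 + 90·4 + 90·5 + 700·8 = 6710.
Σwᵢyᵢ = 30·10 + 90·6 + 90·1 + 700·14 = 10730.
x* = 6710/910 = 7.37, y* = 10730/910 = 11.79.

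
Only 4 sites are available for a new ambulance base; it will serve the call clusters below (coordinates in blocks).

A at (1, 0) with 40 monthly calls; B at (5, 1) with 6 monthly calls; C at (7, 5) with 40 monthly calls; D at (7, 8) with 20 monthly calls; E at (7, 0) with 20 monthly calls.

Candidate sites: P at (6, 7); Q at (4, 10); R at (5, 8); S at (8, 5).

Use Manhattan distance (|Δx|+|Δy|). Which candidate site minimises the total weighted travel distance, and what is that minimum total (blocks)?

S, total 762 blocks

Total weighted distance at each candidate:
  P (6, 7): total = 842
  Q (4, 10): total = 1260
  R (5, 8): total = 962
  S (8, 5): total = 762
Minimum is at S with total 762 blocks.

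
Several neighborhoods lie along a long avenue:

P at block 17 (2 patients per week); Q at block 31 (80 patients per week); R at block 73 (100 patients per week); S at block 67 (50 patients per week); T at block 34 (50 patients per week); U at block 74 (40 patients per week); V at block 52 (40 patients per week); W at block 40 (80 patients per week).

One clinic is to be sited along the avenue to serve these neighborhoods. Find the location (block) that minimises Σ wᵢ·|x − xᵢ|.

x = 52

For a sum of weighted absolute distances on a line, the optimum is the weighted median (not the mean). Total weight W = 442; half-weight = 221.
Sort by position and accumulate weight:
  block 17 (P, w=2) → cum 2
  block 31 (Q, w=80) → cum 82
  block 34 (T, w=50) → cum 132
  block 40 (W, w=80) → cum 212
  block 52 (V, w=40) → cum 252  ≥ 221 → median here
  block 67 (S, w=50) → cum 302
  block 73 (R, w=100) → cum 402
  block 74 (U, w=40) → cum 442
Optimal location: block 52.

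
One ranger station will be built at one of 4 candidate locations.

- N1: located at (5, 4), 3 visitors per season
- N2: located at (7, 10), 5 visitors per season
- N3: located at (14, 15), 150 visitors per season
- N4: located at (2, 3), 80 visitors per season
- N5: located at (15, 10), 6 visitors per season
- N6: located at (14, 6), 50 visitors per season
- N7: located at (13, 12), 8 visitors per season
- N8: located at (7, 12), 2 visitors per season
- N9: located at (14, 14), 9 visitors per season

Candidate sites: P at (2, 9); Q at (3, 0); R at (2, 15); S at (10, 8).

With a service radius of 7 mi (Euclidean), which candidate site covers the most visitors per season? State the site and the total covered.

Coverage radius r = 7 mi; a point is covered iff (Δx)²+(Δy)² ≤ 7² = 49.
  P (2, 9): covers {N1, N2, N4, N8} → 90
  Q (3, 0): covers {N1, N4} → 83
  R (2, 15): covers {N8} → 2
  S (10, 8): covers {N1, N2, N5, N6, N7, N8} → 74
Maximum coverage at P: 90 visitors per season.

P, covering 90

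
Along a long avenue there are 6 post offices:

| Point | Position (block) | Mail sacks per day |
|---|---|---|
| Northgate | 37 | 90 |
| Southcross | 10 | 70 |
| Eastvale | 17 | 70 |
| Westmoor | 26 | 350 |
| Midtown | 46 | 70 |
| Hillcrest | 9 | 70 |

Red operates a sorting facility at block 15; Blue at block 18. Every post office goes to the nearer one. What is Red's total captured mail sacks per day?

The indifferent point is the midpoint (15+18)/2 = 16.5; post offices left of it (closer to Red at 15) go to Red, those right go to Blue.
  Hillcrest at 9 (w=70) → Red
  Southcross at 10 (w=70) → Red
  Eastvale at 17 (w=70) → Blue
  Westmoor at 26 (w=350) → Blue
  Northgate at 37 (w=90) → Blue
  Midtown at 46 (w=70) → Blue
Red captures 140; Blue captures 580.

140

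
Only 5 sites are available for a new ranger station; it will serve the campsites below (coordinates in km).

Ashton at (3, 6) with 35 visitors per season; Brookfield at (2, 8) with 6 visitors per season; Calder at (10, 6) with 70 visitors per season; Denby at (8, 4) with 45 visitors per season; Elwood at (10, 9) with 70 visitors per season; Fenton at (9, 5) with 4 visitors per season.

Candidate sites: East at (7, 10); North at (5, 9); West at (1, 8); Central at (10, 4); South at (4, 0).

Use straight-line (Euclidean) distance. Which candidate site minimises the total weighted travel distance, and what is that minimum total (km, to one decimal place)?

Central, total 894.1 km

Total weighted distance at each candidate:
  East (7, 10): total = 1096.9
  North (5, 9): total = 1188.4
  West (1, 8): total = 1781.2
  Central (10, 4): total = 894.1
  South (4, 0): total = 1896.4
Minimum is at Central with total 894.1 km.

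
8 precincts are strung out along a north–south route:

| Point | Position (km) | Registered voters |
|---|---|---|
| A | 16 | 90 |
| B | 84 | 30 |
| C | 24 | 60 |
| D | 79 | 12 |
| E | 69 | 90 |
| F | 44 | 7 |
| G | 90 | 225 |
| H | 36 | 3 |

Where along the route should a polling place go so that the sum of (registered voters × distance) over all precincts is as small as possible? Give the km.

For a sum of weighted absolute distances on a line, the optimum is the weighted median (not the mean). Total weight W = 517; half-weight = 258.5.
Sort by position and accumulate weight:
  km 16 (A, w=90) → cum 90
  km 24 (C, w=60) → cum 150
  km 36 (H, w=3) → cum 153
  km 44 (F, w=7) → cum 160
  km 69 (E, w=90) → cum 250
  km 79 (D, w=12) → cum 262  ≥ 258.5 → median here
  km 84 (B, w=30) → cum 292
  km 90 (G, w=225) → cum 517
Optimal location: km 79.

x = 79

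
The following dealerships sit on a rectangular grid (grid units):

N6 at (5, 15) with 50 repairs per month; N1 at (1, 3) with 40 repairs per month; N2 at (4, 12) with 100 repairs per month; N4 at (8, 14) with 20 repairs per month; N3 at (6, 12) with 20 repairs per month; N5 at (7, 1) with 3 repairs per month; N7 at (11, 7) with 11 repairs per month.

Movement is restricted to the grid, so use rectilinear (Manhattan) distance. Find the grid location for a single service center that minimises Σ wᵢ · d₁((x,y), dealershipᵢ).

(4, 12)

Manhattan distance separates: Σwᵢ(|x−xᵢ|+|y−yᵢ|) = Σwᵢ|x−xᵢ| + Σwᵢ|y−yᵢ|, so x and y are optimised independently as 1-D weighted medians.
Total weight W = 244; half = 122.
x-coordinate, sorted with cumulative weight:
  x=1 (N1, w=40) cum 40
  x=4 (N2, w=100) cum 140  ← median
  x=5 (N6, w=50) cum 190
  x=6 (N3, w=20) cum 210
  x=7 (N5, w=3) cum 213
  x=8 (N4, w=20) cum 233
  x=11 (N7, w=11) cum 244
⇒ x* = 4
y-coordinate, sorted with cumulative weight:
  y=1 (N5, w=3) cum 3
  y=3 (N1, w=40) cum 43
  y=7 (N7, w=11) cum 54
  y=12 (N2, w=100) cum 154  ← median
  y=12 (N3, w=20) cum 174
  y=14 (N4, w=20) cum 194
  y=15 (N6, w=50) cum 244
⇒ y* = 12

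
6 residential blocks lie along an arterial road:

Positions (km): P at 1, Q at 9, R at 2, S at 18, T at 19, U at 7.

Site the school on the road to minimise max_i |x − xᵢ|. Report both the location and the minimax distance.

location 10, max distance 9

The 1-center on a line is the midpoint of the two extreme points: leftmost at 1, rightmost at 19.
Optimal location = (1 + 19)/2 = 10; maximum distance = (19 − 1)/2 = 9.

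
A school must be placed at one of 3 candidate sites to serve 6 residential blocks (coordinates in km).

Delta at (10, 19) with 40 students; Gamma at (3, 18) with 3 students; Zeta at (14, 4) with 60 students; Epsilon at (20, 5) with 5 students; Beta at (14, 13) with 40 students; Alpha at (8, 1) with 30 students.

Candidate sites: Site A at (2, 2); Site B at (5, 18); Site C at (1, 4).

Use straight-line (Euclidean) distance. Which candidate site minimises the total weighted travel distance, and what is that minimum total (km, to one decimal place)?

Total weighted distance at each candidate:
  Site A (2, 2): total = 2454.4
  Site B (5, 18): total = 2237.5
  Site C (1, 4): total = 2478.2
Minimum is at Site B with total 2237.5 km.

Site B, total 2237.5 km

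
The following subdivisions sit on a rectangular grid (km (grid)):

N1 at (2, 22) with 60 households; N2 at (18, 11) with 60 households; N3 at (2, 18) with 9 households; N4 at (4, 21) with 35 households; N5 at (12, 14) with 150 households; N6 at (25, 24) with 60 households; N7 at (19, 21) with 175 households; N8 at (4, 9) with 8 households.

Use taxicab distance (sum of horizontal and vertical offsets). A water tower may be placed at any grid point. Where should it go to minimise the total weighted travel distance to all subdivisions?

(18, 21)

Manhattan distance separates: Σwᵢ(|x−xᵢ|+|y−yᵢ|) = Σwᵢ|x−xᵢ| + Σwᵢ|y−yᵢ|, so x and y are optimised independently as 1-D weighted medians.
Total weight W = 557; half = 278.5.
x-coordinate, sorted with cumulative weight:
  x=2 (N1, w=60) cum 60
  x=2 (N3, w=9) cum 69
  x=4 (N4, w=35) cum 104
  x=4 (N8, w=8) cum 112
  x=12 (N5, w=150) cum 262
  x=18 (N2, w=60) cum 322  ← median
  x=19 (N7, w=175) cum 497
  x=25 (N6, w=60) cum 557
⇒ x* = 18
y-coordinate, sorted with cumulative weight:
  y=9 (N8, w=8) cum 8
  y=11 (N2, w=60) cum 68
  y=14 (N5, w=150) cum 218
  y=18 (N3, w=9) cum 227
  y=21 (N4, w=35) cum 262
  y=21 (N7, w=175) cum 437  ← median
  y=22 (N1, w=60) cum 497
  y=24 (N6, w=60) cum 557
⇒ y* = 21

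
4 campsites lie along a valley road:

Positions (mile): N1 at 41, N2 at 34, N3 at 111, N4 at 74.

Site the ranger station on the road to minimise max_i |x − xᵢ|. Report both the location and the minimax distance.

location 72.5, max distance 38.5

The 1-center on a line is the midpoint of the two extreme points: leftmost at 34, rightmost at 111.
Optimal location = (34 + 111)/2 = 72.5; maximum distance = (111 − 34)/2 = 38.5.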